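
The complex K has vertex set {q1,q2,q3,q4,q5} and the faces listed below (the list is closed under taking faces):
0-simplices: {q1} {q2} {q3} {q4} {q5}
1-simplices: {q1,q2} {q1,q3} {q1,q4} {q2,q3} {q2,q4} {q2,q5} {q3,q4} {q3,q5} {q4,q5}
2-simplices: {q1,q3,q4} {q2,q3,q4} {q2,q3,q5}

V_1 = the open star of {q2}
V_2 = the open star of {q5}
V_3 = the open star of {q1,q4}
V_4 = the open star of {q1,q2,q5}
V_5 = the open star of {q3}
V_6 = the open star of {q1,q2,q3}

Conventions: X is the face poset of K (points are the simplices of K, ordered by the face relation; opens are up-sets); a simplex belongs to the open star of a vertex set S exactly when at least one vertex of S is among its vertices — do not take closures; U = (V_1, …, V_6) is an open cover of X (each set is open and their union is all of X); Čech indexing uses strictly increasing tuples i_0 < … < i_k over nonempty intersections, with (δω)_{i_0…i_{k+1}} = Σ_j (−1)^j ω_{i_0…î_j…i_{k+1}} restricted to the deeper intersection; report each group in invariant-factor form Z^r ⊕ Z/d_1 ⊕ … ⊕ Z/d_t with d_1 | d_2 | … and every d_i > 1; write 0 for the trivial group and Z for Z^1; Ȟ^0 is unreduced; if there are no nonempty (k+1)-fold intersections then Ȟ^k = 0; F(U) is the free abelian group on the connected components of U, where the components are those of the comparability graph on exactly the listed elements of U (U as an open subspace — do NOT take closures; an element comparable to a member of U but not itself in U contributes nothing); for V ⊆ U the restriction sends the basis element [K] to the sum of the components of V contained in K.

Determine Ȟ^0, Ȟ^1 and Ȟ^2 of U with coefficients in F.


nonempty intersections:
  V1={{q2},{q1,q2},{q2,q3},{q2,q4},{q2,q5},{q2,q3,q4},{q2,q3,q5}} V2={{q5},{q2,q5},{q3,q5},{q4,q5},{q2,q3,q5}} V3={{q1},{q4},{q1,q2},{q1,q3},{q1,q4},{q2,q4},{q3,q4},{q4,q5},{q1,q3,q4},{q2,q3,q4}} V4={{q1},{q2},{q5},{q1,q2},{q1,q3},{q1,q4},{q2,q3},{q2,q4},{q2,q5},{q3,q5},{q4,q5},{q1,q3,q4},{q2,q3,q4},{q2,q3,q5}} V5={{q3},{q1,q3},{q2,q3},{q3,q4},{q3,q5},{q1,q3,q4},{q2,q3,q4},{q2,q3,q5}} V6={{q1},{q2},{q3},{q1,q2},{q1,q3},{q1,q4},{q2,q3},{q2,q4},{q2,q5},{q3,q4},{q3,q5},{q1,q3,q4},{q2,q3,q4},{q2,q3,q5}}
  V12={{q2,q5},{q2,q3,q5}} V13={{q1,q2},{q2,q4},{q2,q3,q4}} V14={{q2},{q1,q2},{q2,q3},{q2,q4},{q2,q5},{q2,q3,q4},{q2,q3,q5}} V15={{q2,q3},{q2,q3,q4},{q2,q3,q5}} V16={{q2},{q1,q2},{q2,q3},{q2,q4},{q2,q5},{q2,q3,q4},{q2,q3,q5}} V23={{q4,q5}} V24={{q5},{q2,q5},{q3,q5},{q4,q5},{q2,q3,q5}} V25={{q3,q5},{q2,q3,q5}} V26={{q2,q5},{q3,q5},{q2,q3,q5}} V34={{q1},{q1,q2},{q1,q3},{q1,q4},{q2,q4},{q4,q5},{q1,q3,q4},{q2,q3,q4}} V35={{q1,q3},{q3,q4},{q1,q3,q4},{q2,q3,q4}} V36={{q1},{q1,q2},{q1,q3},{q1,q4},{q2,q4},{q3,q4},{q1,q3,q4},{q2,q3,q4}} V45={{q1,q3},{q2,q3},{q3,q5},{q1,q3,q4},{q2,q3,q4},{q2,q3,q5}} V46={{q1},{q2},{q1,q2},{q1,q3},{q1,q4},{q2,q3},{q2,q4},{q2,q5},{q3,q5},{q1,q3,q4},{q2,q3,q4},{q2,q3,q5}} V56={{q3},{q1,q3},{q2,q3},{q3,q4},{q3,q5},{q1,q3,q4},{q2,q3,q4},{q2,q3,q5}}
  V124={{q2,q5},{q2,q3,q5}} V125={{q2,q3,q5}} V126={{q2,q5},{q2,q3,q5}} V134={{q1,q2},{q2,q4},{q2,q3,q4}} V135={{q2,q3,q4}} V136={{q1,q2},{q2,q4},{q2,q3,q4}} V145={{q2,q3},{q2,q3,q4},{q2,q3,q5}} V146={{q2},{q1,q2},{q2,q3},{q2,q4},{q2,q5},{q2,q3,q4},{q2,q3,q5}} V156={{q2,q3},{q2,q3,q4},{q2,q3,q5}} V234={{q4,q5}} V245={{q3,q5},{q2,q3,q5}} V246={{q2,q5},{q3,q5},{q2,q3,q5}} V256={{q3,q5},{q2,q3,q5}} V345={{q1,q3},{q1,q3,q4},{q2,q3,q4}} V346={{q1},{q1,q2},{q1,q3},{q1,q4},{q2,q4},{q1,q3,q4},{q2,q3,q4}} V356={{q1,q3},{q3,q4},{q1,q3,q4},{q2,q3,q4}} V456={{q1,q3},{q2,q3},{q3,q5},{q1,q3,q4},{q2,q3,q4},{q2,q3,q5}}
  V1245={{q2,q3,q5}} V1246={{q2,q5},{q2,q3,q5}} V1256={{q2,q3,q5}} V1345={{q2,q3,q4}} V1346={{q1,q2},{q2,q4},{q2,q3,q4}} V1356={{q2,q3,q4}} V1456={{q2,q3},{q2,q3,q4},{q2,q3,q5}} V2456={{q3,q5},{q2,q3,q5}} V3456={{q1,q3},{q1,q3,q4},{q2,q3,q4}}
  V12456={{q2,q3,q5}} V13456={{q2,q3,q4}}
components per intersection:
  V1: {{q2},{q1,q2},{q2,q3},{q2,q4},{q2,q5},{q2,q3,q4},{q2,q3,q5}}
  V2: {{q5},{q2,q5},{q3,q5},{q4,q5},{q2,q3,q5}}
  V3: {{q1},{q4},{q1,q2},{q1,q3},{q1,q4},{q2,q4},{q3,q4},{q4,q5},{q1,q3,q4},{q2,q3,q4}}
  V4: {{q1},{q2},{q5},{q1,q2},{q1,q3},{q1,q4},{q2,q3},{q2,q4},{q2,q5},{q3,q5},{q4,q5},{q1,q3,q4},{q2,q3,q4},{q2,q3,q5}}
  V5: {{q3},{q1,q3},{q2,q3},{q3,q4},{q3,q5},{q1,q3,q4},{q2,q3,q4},{q2,q3,q5}}
  V6: {{q1},{q2},{q3},{q1,q2},{q1,q3},{q1,q4},{q2,q3},{q2,q4},{q2,q5},{q3,q4},{q3,q5},{q1,q3,q4},{q2,q3,q4},{q2,q3,q5}}
  V12: {{q2,q5},{q2,q3,q5}}
  V13: {{q1,q2}} {{q2,q4},{q2,q3,q4}}
  V14: {{q2},{q1,q2},{q2,q3},{q2,q4},{q2,q5},{q2,q3,q4},{q2,q3,q5}}
  V15: {{q2,q3},{q2,q3,q4},{q2,q3,q5}}
  V16: {{q2},{q1,q2},{q2,q3},{q2,q4},{q2,q5},{q2,q3,q4},{q2,q3,q5}}
  V23: {{q4,q5}}
  V24: {{q5},{q2,q5},{q3,q5},{q4,q5},{q2,q3,q5}}
  V25: {{q3,q5},{q2,q3,q5}}
  V26: {{q2,q5},{q3,q5},{q2,q3,q5}}
  V34: {{q1},{q1,q2},{q1,q3},{q1,q4},{q1,q3,q4}} {{q2,q4},{q2,q3,q4}} {{q4,q5}}
  V35: {{q1,q3},{q3,q4},{q1,q3,q4},{q2,q3,q4}}
  V36: {{q1},{q1,q2},{q1,q3},{q1,q4},{q2,q4},{q3,q4},{q1,q3,q4},{q2,q3,q4}}
  V45: {{q1,q3},{q1,q3,q4}} {{q2,q3},{q3,q5},{q2,q3,q4},{q2,q3,q5}}
  V46: {{q1},{q2},{q1,q2},{q1,q3},{q1,q4},{q2,q3},{q2,q4},{q2,q5},{q3,q5},{q1,q3,q4},{q2,q3,q4},{q2,q3,q5}}
  V56: {{q3},{q1,q3},{q2,q3},{q3,q4},{q3,q5},{q1,q3,q4},{q2,q3,q4},{q2,q3,q5}}
  V124: {{q2,q5},{q2,q3,q5}}
  V125: {{q2,q3,q5}}
  V126: {{q2,q5},{q2,q3,q5}}
  V134: {{q1,q2}} {{q2,q4},{q2,q3,q4}}
  V135: {{q2,q3,q4}}
  V136: {{q1,q2}} {{q2,q4},{q2,q3,q4}}
  V145: {{q2,q3},{q2,q3,q4},{q2,q3,q5}}
  V146: {{q2},{q1,q2},{q2,q3},{q2,q4},{q2,q5},{q2,q3,q4},{q2,q3,q5}}
  V156: {{q2,q3},{q2,q3,q4},{q2,q3,q5}}
  V234: {{q4,q5}}
  V245: {{q3,q5},{q2,q3,q5}}
  V246: {{q2,q5},{q3,q5},{q2,q3,q5}}
  V256: {{q3,q5},{q2,q3,q5}}
  V345: {{q1,q3},{q1,q3,q4}} {{q2,q3,q4}}
  V346: {{q1},{q1,q2},{q1,q3},{q1,q4},{q1,q3,q4}} {{q2,q4},{q2,q3,q4}}
  V356: {{q1,q3},{q3,q4},{q1,q3,q4},{q2,q3,q4}}
  V456: {{q1,q3},{q1,q3,q4}} {{q2,q3},{q3,q5},{q2,q3,q4},{q2,q3,q5}}
  V1245: {{q2,q3,q5}}
  V1246: {{q2,q5},{q2,q3,q5}}
  V1256: {{q2,q3,q5}}
  V1345: {{q2,q3,q4}}
  V1346: {{q1,q2}} {{q2,q4},{q2,q3,q4}}
  V1356: {{q2,q3,q4}}
  V1456: {{q2,q3},{q2,q3,q4},{q2,q3,q5}}
  V2456: {{q3,q5},{q2,q3,q5}}
  V3456: {{q1,q3},{q1,q3,q4}} {{q2,q3,q4}}
  V12456: {{q2,q3,q5}}
  V13456: {{q2,q3,q4}}
C dims 6,19,22,11; δ0: rk 5, SNF 1^5; δ1: rk 13, SNF 1^13; δ2: rk 9, SNF 1^9
Ȟ^0: (6−5)−0=1 ⇒ Z
Ȟ^1: (19−13)−5=1 ⇒ Z
Ȟ^2: (22−9)−13=0 ⇒ 0

Ȟ^0(U;F) ≅ Z; Ȟ^1(U;F) ≅ Z; Ȟ^2(U;F) ≅ 0


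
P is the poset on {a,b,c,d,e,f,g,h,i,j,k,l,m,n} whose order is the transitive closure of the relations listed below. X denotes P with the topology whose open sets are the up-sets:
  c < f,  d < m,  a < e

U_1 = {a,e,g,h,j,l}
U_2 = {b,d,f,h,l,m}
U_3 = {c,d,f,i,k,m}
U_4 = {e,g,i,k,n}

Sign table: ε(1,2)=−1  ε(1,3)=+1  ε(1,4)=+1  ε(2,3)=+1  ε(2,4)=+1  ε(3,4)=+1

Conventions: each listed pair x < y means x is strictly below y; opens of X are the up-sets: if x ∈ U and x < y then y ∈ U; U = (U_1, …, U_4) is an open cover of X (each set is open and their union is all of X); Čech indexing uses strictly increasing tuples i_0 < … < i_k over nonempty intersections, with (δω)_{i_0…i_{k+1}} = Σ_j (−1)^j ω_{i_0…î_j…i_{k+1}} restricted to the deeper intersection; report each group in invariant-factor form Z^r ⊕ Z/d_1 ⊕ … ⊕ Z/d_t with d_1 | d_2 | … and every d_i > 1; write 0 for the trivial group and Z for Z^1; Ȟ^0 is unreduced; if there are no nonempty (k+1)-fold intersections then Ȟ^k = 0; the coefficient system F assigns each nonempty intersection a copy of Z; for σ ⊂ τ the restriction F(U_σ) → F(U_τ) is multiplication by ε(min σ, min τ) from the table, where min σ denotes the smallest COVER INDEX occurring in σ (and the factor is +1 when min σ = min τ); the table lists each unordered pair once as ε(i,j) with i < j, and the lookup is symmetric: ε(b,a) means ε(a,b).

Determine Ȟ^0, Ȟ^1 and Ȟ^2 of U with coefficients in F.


Ȟ^0 = 0; Ȟ^1 = Z/2; Ȟ^2 = 0

nonempty overlaps:
  U12={h,l} U14={e,g} U23={d,f,m} U34={i,k}
C dims 4,4; δ0: rk 4, SNF 1^3·2
degree 0: 4−4−0 = 0 → Ȟ^0 ≅ 0
degree 1: 4−0−4 = 0 plus torsion [2] → Ȟ^1 ≅ Z/2
degree 2: 0−0−0 = 0 → Ȟ^2 ≅ 0


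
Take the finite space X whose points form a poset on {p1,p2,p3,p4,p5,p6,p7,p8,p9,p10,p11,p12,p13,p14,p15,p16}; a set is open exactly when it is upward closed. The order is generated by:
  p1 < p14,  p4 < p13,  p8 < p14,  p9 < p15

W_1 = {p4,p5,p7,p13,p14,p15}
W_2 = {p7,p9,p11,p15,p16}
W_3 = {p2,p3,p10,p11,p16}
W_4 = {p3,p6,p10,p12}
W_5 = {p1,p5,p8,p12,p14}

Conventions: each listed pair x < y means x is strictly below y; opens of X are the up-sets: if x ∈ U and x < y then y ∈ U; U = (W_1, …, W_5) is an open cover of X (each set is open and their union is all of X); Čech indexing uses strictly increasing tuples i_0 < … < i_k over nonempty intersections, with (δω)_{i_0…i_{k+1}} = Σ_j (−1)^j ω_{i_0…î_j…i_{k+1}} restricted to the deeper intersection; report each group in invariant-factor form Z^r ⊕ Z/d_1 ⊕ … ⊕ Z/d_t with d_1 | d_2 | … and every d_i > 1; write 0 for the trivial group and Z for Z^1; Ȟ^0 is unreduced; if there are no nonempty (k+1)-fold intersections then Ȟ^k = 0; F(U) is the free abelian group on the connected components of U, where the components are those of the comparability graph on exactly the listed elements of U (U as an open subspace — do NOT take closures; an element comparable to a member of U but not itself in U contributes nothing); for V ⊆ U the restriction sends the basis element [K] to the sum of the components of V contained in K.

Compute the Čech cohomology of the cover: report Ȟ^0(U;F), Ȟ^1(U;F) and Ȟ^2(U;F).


Ȟ^0 ≅ Z^12, Ȟ^1 ≅ 0 and Ȟ^2 ≅ 0

nonempty intersections:
  W12={p7,p15} W15={p5,p14} W23={p11,p16} W34={p3,p10} W45={p12}
components per intersection:
  W1: {p4,p13} {p5} {p7} {p14} {p15}
  W2: {p7} {p9,p15} {p11} {p16}
  W3: {p2} {p3} {p10} {p11} {p16}
  W4: {p3} {p6} {p10} {p12}
  W5: {p1,p8,p14} {p5} {p12}
  W12: {p7} {p15}
  W15: {p5} {p14}
  W23: {p11} {p16}
  W34: {p3} {p10}
  W45: {p12}
C dims 21,9; δ0: rk 9, SNF 1^9
Ȟ^0: (21−9)−0=12 ⇒ Z^12
Ȟ^1: (9−0)−9=0 ⇒ 0
Ȟ^2: (0−0)−0=0 ⇒ 0


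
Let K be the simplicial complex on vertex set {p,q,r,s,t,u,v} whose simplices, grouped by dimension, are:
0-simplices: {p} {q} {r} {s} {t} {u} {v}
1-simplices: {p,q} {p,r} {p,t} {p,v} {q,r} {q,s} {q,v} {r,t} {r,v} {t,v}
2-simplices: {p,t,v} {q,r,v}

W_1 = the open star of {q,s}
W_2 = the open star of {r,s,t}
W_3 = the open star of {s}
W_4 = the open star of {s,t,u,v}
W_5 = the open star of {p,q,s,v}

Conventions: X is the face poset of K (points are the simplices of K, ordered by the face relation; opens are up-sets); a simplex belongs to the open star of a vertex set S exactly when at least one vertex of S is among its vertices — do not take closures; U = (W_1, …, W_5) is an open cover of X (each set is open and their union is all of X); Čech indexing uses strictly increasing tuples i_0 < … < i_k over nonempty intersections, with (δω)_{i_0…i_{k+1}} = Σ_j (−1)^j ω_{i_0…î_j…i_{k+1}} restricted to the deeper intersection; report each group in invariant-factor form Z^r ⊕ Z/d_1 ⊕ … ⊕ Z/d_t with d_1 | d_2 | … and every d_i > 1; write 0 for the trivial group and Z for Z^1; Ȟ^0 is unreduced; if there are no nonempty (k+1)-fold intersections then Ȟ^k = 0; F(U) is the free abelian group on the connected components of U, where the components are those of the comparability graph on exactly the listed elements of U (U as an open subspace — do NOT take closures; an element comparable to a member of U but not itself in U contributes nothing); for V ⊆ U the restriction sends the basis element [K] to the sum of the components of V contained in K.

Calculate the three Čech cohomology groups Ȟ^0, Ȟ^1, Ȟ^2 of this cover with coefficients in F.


nonempty overlaps:
  W1={{q},{s},{p,q},{q,r},{q,s},{q,v},{q,r,v}} W2={{r},{s},{t},{p,r},{p,t},{q,r},{q,s},{r,t},{r,v},{t,v},{p,t,v},{q,r,v}} W3={{s},{q,s}} W4={{s},{t},{u},{v},{p,t},{p,v},{q,s},{q,v},{r,t},{r,v},{t,v},{p,t,v},{q,r,v}} W5={{p},{q},{s},{v},{p,q},{p,r},{p,t},{p,v},{q,r},{q,s},{q,v},{r,v},{t,v},{p,t,v},{q,r,v}}
  W12={{s},{q,r},{q,s},{q,r,v}} W13={{s},{q,s}} W14={{s},{q,s},{q,v},{q,r,v}} W15={{q},{s},{p,q},{q,r},{q,s},{q,v},{q,r,v}} W23={{s},{q,s}} W24={{s},{t},{p,t},{q,s},{r,t},{r,v},{t,v},{p,t,v},{q,r,v}} W25={{s},{p,r},{p,t},{q,r},{q,s},{r,v},{t,v},{p,t,v},{q,r,v}} W34={{s},{q,s}} W35={{s},{q,s}} W45={{s},{v},{p,t},{p,v},{q,s},{q,v},{r,v},{t,v},{p,t,v},{q,r,v}}
  W123={{s},{q,s}} W124={{s},{q,s},{q,r,v}} W125={{s},{q,r},{q,s},{q,r,v}} W134={{s},{q,s}} W135={{s},{q,s}} W145={{s},{q,s},{q,v},{q,r,v}} W234={{s},{q,s}} W235={{s},{q,s}} W245={{s},{p,t},{q,s},{r,v},{t,v},{p,t,v},{q,r,v}} W345={{s},{q,s}}
  W1234={{s},{q,s}} W1235={{s},{q,s}} W1245={{s},{q,s},{q,r,v}} W1345={{s},{q,s}} W2345={{s},{q,s}}
  W12345={{s},{q,s}}
components per intersection:
  W1: {{q},{s},{p,q},{q,r},{q,s},{q,v},{q,r,v}}
  W2: {{r},{t},{p,r},{p,t},{q,r},{r,t},{r,v},{t,v},{p,t,v},{q,r,v}} {{s},{q,s}}
  W3: {{s},{q,s}}
  W4: {{s},{q,s}} {{t},{v},{p,t},{p,v},{q,v},{r,t},{r,v},{t,v},{p,t,v},{q,r,v}} {{u}}
  W5: {{p},{q},{s},{v},{p,q},{p,r},{p,t},{p,v},{q,r},{q,s},{q,v},{r,v},{t,v},{p,t,v},{q,r,v}}
  W12: {{s},{q,s}} {{q,r},{q,r,v}}
  W13: {{s},{q,s}}
  W14: {{s},{q,s}} {{q,v},{q,r,v}}
  W15: {{q},{s},{p,q},{q,r},{q,s},{q,v},{q,r,v}}
  W23: {{s},{q,s}}
  W24: {{s},{q,s}} {{t},{p,t},{r,t},{t,v},{p,t,v}} {{r,v},{q,r,v}}
  W25: {{s},{q,s}} {{p,r}} {{p,t},{t,v},{p,t,v}} {{q,r},{r,v},{q,r,v}}
  W34: {{s},{q,s}}
  W35: {{s},{q,s}}
  W45: {{s},{q,s}} {{v},{p,t},{p,v},{q,v},{r,v},{t,v},{p,t,v},{q,r,v}}
  W123: {{s},{q,s}}
  W124: {{s},{q,s}} {{q,r,v}}
  W125: {{s},{q,s}} {{q,r},{q,r,v}}
  W134: {{s},{q,s}}
  W135: {{s},{q,s}}
  W145: {{s},{q,s}} {{q,v},{q,r,v}}
  W234: {{s},{q,s}}
  W235: {{s},{q,s}}
  W245: {{s},{q,s}} {{p,t},{t,v},{p,t,v}} {{r,v},{q,r,v}}
  W345: {{s},{q,s}}
  W1234: {{s},{q,s}}
  W1235: {{s},{q,s}}
  W1245: {{s},{q,s}} {{q,r,v}}
  W1345: {{s},{q,s}}
  W2345: {{s},{q,s}}
  W12345: {{s},{q,s}}
C dims 8,18,15,6; δ0: rk 6, SNF 1^6; δ1: rk 10, SNF 1^10; δ2: rk 5, SNF 1^5
degree 0: 8−6−0 = 2 → Ȟ^0 ≅ Z^2
degree 1: 18−10−6 = 2 → Ȟ^1 ≅ Z^2
degree 2: 15−5−10 = 0 → Ȟ^2 ≅ 0

Ȟ^0(U;F) ≅ Z^2, Ȟ^1(U;F) ≅ Z^2, Ȟ^2(U;F) ≅ 0


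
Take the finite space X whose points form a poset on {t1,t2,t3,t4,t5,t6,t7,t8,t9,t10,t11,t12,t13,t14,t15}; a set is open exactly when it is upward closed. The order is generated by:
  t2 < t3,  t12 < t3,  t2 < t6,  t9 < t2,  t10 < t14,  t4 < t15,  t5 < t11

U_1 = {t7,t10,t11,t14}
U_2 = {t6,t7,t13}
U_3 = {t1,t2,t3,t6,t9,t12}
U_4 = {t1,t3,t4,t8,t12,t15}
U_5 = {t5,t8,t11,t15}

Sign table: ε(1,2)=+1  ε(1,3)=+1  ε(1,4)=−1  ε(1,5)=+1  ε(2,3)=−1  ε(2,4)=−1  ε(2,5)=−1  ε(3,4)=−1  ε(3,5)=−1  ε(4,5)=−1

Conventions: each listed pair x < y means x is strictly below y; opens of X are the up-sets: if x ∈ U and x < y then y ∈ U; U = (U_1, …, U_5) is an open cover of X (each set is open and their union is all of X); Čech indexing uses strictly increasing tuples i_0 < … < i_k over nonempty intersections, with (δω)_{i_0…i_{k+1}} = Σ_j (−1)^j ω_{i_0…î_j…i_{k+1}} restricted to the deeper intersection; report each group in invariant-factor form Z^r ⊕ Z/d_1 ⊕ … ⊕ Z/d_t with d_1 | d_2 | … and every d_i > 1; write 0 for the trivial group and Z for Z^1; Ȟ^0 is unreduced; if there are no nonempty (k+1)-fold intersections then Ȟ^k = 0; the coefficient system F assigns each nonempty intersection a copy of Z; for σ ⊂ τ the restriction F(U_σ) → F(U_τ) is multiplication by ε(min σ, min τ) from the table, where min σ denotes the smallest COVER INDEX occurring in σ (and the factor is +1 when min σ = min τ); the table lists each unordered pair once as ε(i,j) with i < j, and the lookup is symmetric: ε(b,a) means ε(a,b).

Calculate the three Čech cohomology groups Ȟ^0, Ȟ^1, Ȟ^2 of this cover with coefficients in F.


Ȟ^0(U;F) ≅ 0, Ȟ^1(U;F) ≅ Z/2 and Ȟ^2(U;F) ≅ 0

nerve of the cover:
  U12={t7} U15={t11} U23={t6} U34={t1,t3,t12} U45={t8,t15}
C dims 5,5; δ0: rk 5, SNF 1^4·2
Ȟ^0 = (5 − 5) − 0 = 0, so Ȟ^0 ≅ 0
Ȟ^1 = (5 − 0) − 5 = 0 plus torsion [2], so Ȟ^1 ≅ Z/2
Ȟ^2 = (0 − 0) − 0 = 0, so Ȟ^2 ≅ 0


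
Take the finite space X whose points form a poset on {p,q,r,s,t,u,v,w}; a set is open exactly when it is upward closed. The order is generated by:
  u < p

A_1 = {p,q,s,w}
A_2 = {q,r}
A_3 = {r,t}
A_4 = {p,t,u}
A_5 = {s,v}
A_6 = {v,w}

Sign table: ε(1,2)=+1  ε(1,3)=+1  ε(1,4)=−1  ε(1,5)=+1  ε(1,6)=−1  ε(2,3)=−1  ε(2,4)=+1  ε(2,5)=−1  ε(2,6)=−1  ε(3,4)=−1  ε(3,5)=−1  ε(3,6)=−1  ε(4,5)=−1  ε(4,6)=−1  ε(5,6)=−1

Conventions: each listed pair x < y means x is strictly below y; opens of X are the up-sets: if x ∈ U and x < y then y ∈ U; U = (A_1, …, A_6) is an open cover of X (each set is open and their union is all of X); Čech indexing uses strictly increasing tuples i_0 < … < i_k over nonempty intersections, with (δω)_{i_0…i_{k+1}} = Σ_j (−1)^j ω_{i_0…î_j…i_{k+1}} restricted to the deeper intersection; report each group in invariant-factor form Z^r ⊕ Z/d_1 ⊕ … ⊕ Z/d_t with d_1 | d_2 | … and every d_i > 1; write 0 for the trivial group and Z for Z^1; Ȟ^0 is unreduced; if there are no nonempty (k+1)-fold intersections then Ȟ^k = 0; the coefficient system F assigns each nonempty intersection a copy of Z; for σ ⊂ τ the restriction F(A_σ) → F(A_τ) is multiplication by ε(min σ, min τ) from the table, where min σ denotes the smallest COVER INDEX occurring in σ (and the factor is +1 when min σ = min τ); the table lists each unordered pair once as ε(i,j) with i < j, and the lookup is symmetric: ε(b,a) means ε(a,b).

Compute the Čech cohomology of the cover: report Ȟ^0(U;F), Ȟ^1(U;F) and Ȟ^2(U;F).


nerve simplices:
  A12={q} A14={p} A15={s} A16={w} A23={r} A34={t} A56={v}
C dims 6,7; δ0: rk 6, SNF 1^5·2
degree 0: 6−6−0 = 0 → Ȟ^0 ≅ 0
degree 1: 7−0−6 = 1 plus torsion [2] → Ȟ^1 ≅ Z ⊕ Z/2
degree 2: 0−0−0 = 0 → Ȟ^2 ≅ 0

Ȟ^0 = 0; Ȟ^1 = Z ⊕ Z/2; Ȟ^2 = 0


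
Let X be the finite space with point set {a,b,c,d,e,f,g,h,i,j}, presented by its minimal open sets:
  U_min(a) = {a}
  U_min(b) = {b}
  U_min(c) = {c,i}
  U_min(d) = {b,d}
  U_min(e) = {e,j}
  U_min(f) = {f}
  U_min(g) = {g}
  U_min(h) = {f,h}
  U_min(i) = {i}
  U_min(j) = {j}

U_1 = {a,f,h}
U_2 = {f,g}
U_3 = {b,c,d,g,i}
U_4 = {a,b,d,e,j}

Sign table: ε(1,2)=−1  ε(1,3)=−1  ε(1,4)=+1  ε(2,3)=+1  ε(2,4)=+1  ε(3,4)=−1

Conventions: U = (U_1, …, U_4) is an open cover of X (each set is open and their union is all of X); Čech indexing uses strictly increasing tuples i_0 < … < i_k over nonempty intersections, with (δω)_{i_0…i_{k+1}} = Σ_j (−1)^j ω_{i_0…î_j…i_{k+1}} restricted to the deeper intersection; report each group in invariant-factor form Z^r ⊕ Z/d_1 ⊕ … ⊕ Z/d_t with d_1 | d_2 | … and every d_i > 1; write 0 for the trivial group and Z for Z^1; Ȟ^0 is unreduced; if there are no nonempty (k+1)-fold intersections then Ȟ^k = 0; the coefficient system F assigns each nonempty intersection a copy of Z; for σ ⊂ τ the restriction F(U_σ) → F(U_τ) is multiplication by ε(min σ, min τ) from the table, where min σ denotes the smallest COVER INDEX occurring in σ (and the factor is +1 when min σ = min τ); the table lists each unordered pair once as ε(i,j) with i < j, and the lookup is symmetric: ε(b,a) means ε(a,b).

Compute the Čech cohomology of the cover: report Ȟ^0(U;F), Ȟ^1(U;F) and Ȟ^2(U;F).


nerve simplices:
  U12={f} U14={a} U23={g} U34={b,d}
C dims 4,4; δ0: rk 3, SNF 1^3
degree 0: 4−3−0 = 1 → Ȟ^0 ≅ Z
degree 1: 4−0−3 = 1 → Ȟ^1 ≅ Z
degree 2: 0−0−0 = 0 → Ȟ^2 ≅ 0

Ȟ^0(U;F) ≅ Z,  Ȟ^1(U;F) ≅ Z,  Ȟ^2(U;F) ≅ 0


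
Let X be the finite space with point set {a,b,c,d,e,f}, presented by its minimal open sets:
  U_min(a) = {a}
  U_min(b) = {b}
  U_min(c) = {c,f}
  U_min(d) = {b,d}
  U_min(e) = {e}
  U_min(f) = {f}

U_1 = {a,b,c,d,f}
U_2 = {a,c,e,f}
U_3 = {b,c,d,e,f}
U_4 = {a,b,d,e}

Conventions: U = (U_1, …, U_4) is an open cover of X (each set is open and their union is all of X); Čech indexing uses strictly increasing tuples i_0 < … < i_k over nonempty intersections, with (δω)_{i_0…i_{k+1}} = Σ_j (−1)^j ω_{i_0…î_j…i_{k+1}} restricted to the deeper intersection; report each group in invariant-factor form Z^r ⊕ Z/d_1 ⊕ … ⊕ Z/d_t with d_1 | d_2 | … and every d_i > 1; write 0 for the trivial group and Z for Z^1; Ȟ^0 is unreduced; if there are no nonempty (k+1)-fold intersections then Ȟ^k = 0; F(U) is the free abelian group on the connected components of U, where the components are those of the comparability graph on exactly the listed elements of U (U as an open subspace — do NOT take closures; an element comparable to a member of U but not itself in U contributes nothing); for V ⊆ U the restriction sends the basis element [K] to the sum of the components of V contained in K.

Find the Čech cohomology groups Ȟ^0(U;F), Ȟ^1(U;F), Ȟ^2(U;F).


Ȟ^0 ≅ Z^4; Ȟ^1 ≅ 0; Ȟ^2 ≅ 0

nonempty overlaps:
  U12={a,c,f} U13={b,c,d,f} U14={a,b,d} U23={c,e,f} U24={a,e} U34={b,d,e}
  U123={c,f} U124={a} U134={b,d} U234={e}
components per intersection:
  U1: {a} {b,d} {c,f}
  U2: {a} {c,f} {e}
  U3: {b,d} {c,f} {e}
  U4: {a} {b,d} {e}
  U12: {a} {c,f}
  U13: {b,d} {c,f}
  U14: {a} {b,d}
  U23: {c,f} {e}
  U24: {a} {e}
  U34: {b,d} {e}
  U123: {c,f}
  U124: {a}
  U134: {b,d}
  U234: {e}
C dims 12,12,4; δ0: rk 8, SNF 1^8; δ1: rk 4, SNF 1^4
degree 0: 12−8−0 = 4 → Ȟ^0 ≅ Z^4
degree 1: 12−4−8 = 0 → Ȟ^1 ≅ 0
degree 2: 4−0−4 = 0 → Ȟ^2 ≅ 0


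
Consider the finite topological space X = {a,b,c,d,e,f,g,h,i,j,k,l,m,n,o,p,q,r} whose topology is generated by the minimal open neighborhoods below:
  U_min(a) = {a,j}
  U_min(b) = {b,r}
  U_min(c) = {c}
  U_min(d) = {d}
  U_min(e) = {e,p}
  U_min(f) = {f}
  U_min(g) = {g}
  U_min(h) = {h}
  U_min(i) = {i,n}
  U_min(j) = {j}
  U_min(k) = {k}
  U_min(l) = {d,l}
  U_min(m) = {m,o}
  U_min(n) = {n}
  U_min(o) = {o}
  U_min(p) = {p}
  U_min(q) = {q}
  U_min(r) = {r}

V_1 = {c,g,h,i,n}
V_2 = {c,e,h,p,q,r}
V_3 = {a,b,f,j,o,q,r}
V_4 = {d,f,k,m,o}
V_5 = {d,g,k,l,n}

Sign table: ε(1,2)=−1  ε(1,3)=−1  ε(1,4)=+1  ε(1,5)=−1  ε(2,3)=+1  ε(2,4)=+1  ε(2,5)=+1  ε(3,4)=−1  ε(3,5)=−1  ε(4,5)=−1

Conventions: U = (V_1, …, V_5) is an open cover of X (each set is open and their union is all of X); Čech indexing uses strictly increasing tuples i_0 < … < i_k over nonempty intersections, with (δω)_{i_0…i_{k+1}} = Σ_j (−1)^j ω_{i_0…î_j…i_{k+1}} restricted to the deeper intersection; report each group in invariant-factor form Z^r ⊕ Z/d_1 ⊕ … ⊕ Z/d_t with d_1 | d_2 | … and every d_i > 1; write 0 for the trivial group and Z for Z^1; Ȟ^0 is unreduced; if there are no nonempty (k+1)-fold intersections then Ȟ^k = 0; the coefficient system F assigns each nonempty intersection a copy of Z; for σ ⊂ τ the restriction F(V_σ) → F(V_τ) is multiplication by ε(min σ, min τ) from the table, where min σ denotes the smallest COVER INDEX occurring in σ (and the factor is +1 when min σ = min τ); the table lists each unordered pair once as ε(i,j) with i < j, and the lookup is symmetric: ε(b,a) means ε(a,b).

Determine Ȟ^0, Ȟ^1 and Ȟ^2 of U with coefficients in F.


nerve simplices:
  V12={c,h} V15={g,n} V23={q,r} V34={f,o} V45={d,k}
C dims 5,5; δ0: rk 4, SNF 1^4
degree 0: 5−4−0 = 1 → Ȟ^0 ≅ Z
degree 1: 5−0−4 = 1 → Ȟ^1 ≅ Z
degree 2: 0−0−0 = 0 → Ȟ^2 ≅ 0

Ȟ^0 ≅ Z,  Ȟ^1 ≅ Z,  Ȟ^2 ≅ 0


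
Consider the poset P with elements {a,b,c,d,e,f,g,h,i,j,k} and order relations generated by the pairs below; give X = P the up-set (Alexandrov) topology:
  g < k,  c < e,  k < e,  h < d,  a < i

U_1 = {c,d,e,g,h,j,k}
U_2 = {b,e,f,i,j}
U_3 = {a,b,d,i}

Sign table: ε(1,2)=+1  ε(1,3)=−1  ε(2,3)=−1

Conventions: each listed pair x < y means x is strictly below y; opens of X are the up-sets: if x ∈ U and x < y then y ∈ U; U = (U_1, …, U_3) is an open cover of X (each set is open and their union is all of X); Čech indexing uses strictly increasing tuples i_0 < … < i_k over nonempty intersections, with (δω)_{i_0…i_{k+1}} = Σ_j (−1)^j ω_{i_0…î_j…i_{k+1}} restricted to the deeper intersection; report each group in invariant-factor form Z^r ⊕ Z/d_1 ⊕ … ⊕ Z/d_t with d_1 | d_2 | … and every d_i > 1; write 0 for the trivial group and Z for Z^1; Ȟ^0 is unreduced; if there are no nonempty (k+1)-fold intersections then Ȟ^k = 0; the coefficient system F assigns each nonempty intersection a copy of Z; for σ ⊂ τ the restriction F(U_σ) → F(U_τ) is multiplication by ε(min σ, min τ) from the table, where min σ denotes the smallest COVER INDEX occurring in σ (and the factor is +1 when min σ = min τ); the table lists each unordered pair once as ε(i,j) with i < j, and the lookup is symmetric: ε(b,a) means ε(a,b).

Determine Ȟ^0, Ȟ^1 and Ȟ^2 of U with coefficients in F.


Ȟ^0(U;F) ≅ Z, Ȟ^1(U;F) ≅ Z and Ȟ^2(U;F) ≅ 0

nonempty intersections:
  U12={e,j} U13={d} U23={b,i}
C dims 3,3; δ0: rk 2, SNF 1^2
Ȟ^0: (3−2)−0=1 ⇒ Z
Ȟ^1: (3−0)−2=1 ⇒ Z
Ȟ^2: (0−0)−0=0 ⇒ 0


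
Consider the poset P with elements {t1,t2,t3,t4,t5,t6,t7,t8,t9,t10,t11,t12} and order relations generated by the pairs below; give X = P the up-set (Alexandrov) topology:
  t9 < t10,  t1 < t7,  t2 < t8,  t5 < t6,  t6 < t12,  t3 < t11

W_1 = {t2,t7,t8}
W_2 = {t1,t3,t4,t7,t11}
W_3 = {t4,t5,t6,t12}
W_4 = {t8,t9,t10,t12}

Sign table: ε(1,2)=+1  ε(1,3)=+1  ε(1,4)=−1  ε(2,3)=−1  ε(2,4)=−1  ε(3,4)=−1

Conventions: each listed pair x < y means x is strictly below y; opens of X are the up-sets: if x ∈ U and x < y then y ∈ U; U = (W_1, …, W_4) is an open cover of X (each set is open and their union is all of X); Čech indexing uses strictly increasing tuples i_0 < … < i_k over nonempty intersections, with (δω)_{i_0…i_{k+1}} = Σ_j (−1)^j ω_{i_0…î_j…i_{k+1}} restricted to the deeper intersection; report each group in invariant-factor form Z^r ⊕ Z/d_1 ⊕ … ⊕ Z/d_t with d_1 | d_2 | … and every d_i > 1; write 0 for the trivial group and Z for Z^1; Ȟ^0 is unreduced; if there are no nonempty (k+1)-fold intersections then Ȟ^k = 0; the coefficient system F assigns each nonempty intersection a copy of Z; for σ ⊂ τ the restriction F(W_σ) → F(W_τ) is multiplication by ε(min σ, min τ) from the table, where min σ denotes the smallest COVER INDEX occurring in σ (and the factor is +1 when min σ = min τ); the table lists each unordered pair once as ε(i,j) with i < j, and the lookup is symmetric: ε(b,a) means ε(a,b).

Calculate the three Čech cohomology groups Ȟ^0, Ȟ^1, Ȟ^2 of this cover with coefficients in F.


Ȟ^0 = 0, Ȟ^1 = Z/2, Ȟ^2 = 0

nerve simplices:
  W12={t7} W14={t8} W23={t4} W34={t12}
C dims 4,4; δ0: rk 4, SNF 1^3·2
degree 0: 4−4−0 = 0 → Ȟ^0 ≅ 0
degree 1: 4−0−4 = 0 plus torsion [2] → Ȟ^1 ≅ Z/2
degree 2: 0−0−0 = 0 → Ȟ^2 ≅ 0


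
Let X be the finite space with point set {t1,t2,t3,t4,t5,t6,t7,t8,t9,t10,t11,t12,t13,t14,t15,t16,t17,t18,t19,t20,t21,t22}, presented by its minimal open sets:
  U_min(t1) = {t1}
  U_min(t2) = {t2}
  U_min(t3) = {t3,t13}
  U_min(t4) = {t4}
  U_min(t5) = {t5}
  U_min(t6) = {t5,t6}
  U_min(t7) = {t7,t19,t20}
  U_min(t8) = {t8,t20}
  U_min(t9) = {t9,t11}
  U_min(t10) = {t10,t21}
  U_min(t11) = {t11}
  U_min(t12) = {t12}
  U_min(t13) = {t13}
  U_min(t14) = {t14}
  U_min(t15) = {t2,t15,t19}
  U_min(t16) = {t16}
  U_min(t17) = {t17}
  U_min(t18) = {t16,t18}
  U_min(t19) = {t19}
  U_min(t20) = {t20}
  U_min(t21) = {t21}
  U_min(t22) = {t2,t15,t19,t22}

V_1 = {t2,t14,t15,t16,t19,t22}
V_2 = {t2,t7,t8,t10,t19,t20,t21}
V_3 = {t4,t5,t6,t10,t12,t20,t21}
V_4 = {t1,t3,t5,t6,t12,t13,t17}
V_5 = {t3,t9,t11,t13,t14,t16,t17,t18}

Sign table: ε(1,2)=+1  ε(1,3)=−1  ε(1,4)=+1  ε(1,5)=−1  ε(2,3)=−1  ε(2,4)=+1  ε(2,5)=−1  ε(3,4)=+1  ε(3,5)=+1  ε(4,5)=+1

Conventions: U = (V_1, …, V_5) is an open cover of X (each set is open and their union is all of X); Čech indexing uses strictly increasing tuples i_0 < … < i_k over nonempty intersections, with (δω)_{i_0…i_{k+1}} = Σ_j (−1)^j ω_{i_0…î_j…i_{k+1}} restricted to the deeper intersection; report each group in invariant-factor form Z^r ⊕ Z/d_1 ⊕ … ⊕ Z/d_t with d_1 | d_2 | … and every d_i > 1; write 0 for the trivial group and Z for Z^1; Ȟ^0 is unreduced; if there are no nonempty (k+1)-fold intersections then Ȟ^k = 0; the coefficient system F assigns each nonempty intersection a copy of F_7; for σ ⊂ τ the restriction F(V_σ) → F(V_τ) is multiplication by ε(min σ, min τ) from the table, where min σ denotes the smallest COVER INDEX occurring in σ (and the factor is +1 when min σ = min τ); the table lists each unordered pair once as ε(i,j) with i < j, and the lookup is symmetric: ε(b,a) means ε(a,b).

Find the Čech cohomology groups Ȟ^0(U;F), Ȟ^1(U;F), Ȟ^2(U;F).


cover nerve:
  V12={t2,t19} V15={t14,t16} V23={t10,t20,t21} V34={t5,t6,t12} V45={t3,t13,t17}
C dims 5,5; δ0: rk_F7 4
Ȟ^0: (5−4)−0=1 ⇒ Z/7
Ȟ^1: (5−0)−4=1 ⇒ Z/7
Ȟ^2: (0−0)−0=0 ⇒ 0

Ȟ^0 = Z/7, Ȟ^1 = Z/7, Ȟ^2 = 0


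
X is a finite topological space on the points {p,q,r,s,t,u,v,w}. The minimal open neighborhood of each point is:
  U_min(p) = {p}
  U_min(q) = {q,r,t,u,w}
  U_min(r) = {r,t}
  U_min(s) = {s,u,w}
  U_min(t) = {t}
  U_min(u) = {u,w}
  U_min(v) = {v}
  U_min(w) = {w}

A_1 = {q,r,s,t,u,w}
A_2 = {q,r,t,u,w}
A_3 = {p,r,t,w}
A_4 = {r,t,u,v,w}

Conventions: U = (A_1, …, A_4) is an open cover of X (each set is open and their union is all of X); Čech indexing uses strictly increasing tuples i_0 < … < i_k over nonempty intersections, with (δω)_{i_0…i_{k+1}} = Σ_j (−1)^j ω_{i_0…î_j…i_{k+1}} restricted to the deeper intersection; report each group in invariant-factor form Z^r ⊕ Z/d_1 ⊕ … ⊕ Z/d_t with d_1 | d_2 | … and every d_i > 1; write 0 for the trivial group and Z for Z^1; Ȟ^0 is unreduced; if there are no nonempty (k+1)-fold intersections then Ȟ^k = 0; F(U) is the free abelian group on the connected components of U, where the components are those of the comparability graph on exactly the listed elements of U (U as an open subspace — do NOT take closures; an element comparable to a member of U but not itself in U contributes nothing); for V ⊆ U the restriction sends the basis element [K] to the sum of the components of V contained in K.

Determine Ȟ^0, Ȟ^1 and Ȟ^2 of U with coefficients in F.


Ȟ^0(U;F) ≅ Z^3, Ȟ^1(U;F) ≅ 0, Ȟ^2(U;F) ≅ 0

cover nerve:
  A12={q,r,t,u,w} A13={r,t,w} A14={r,t,u,w} A23={r,t,w} A24={r,t,u,w} A34={r,t,w}
  A123={r,t,w} A124={r,t,u,w} A134={r,t,w} A234={r,t,w}
  A1234={r,t,w}
components per intersection:
  A1: {q,r,s,t,u,w}
  A2: {q,r,t,u,w}
  A3: {p} {r,t} {w}
  A4: {r,t} {u,w} {v}
  A12: {q,r,t,u,w}
  A13: {r,t} {w}
  A14: {r,t} {u,w}
  A23: {r,t} {w}
  A24: {r,t} {u,w}
  A34: {r,t} {w}
  A123: {r,t} {w}
  A124: {r,t} {u,w}
  A134: {r,t} {w}
  A234: {r,t} {w}
  A1234: {r,t} {w}
C dims 8,11,8,2; δ0: rk 5, SNF 1^5; δ1: rk 6, SNF 1^6; δ2: rk 2, SNF 1^2
Ȟ^0: (8−5)−0=3 ⇒ Z^3
Ȟ^1: (11−6)−5=0 ⇒ 0
Ȟ^2: (8−2)−6=0 ⇒ 0


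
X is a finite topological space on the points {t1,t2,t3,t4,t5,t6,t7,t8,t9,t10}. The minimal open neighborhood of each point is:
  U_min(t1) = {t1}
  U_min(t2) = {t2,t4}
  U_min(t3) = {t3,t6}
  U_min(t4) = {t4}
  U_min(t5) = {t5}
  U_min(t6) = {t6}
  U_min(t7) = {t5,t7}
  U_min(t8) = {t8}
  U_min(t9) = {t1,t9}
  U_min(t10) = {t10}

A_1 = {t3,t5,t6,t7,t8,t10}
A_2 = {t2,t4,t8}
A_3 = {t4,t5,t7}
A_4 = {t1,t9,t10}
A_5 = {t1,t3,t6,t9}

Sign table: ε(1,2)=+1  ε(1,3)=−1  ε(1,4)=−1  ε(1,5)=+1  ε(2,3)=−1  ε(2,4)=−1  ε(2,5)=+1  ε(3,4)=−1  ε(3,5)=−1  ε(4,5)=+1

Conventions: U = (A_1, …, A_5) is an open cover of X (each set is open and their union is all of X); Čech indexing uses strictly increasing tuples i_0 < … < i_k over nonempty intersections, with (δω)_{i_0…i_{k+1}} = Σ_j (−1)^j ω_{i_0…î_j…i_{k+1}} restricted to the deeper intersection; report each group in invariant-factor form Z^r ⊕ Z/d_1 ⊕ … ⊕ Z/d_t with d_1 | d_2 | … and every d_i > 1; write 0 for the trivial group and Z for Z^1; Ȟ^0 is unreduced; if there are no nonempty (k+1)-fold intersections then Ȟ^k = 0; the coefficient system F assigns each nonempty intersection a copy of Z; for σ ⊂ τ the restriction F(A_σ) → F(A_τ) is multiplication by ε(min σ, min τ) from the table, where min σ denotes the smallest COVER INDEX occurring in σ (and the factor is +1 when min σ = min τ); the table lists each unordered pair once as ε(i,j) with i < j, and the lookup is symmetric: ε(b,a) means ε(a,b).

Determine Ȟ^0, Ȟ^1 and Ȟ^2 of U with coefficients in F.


nerve of the cover:
  A12={t8} A13={t5,t7} A14={t10} A15={t3,t6} A23={t4} A45={t1,t9}
C dims 5,6; δ0: rk 5, SNF 1^4·2
Ȟ^0 = (5 − 5) − 0 = 0, so Ȟ^0 ≅ 0
Ȟ^1 = (6 − 0) − 5 = 1 plus torsion [2], so Ȟ^1 ≅ Z ⊕ Z/2
Ȟ^2 = (0 − 0) − 0 = 0, so Ȟ^2 ≅ 0

Ȟ^0 ≅ 0, Ȟ^1 ≅ Z ⊕ Z/2, Ȟ^2 ≅ 0


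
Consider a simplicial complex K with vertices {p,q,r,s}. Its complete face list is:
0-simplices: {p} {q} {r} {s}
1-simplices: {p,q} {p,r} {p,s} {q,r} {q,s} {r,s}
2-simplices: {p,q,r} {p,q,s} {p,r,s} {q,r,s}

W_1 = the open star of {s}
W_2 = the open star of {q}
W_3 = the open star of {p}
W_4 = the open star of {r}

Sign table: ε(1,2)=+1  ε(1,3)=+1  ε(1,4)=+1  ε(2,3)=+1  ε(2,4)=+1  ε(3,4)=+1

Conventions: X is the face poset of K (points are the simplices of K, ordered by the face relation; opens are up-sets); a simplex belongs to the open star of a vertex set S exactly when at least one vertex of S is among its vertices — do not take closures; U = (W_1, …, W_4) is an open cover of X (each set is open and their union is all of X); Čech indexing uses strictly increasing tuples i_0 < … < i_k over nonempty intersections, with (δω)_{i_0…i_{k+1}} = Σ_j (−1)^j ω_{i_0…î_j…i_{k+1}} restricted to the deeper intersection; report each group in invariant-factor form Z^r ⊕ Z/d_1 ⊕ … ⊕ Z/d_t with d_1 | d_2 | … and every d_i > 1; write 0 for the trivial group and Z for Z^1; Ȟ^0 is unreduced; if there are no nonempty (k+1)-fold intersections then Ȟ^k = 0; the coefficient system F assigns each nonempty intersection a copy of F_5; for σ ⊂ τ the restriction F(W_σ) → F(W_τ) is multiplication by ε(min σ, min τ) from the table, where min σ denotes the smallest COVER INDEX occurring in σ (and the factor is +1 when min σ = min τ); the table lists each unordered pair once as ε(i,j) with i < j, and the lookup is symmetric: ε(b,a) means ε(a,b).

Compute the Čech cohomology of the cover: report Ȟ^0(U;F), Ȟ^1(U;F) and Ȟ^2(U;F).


Ȟ^0(U;F) ≅ Z/5, Ȟ^1(U;F) ≅ 0, Ȟ^2(U;F) ≅ Z/5

nerve of the cover:
  W1={{s},{p,s},{q,s},{r,s},{p,q,s},{p,r,s},{q,r,s}} W2={{q},{p,q},{q,r},{q,s},{p,q,r},{p,q,s},{q,r,s}} W3={{p},{p,q},{p,r},{p,s},{p,q,r},{p,q,s},{p,r,s}} W4={{r},{p,r},{q,r},{r,s},{p,q,r},{p,r,s},{q,r,s}}
  W12={{q,s},{p,q,s},{q,r,s}} W13={{p,s},{p,q,s},{p,r,s}} W14={{r,s},{p,r,s},{q,r,s}} W23={{p,q},{p,q,r},{p,q,s}} W24={{q,r},{p,q,r},{q,r,s}} W34={{p,r},{p,q,r},{p,r,s}}
  W123={{p,q,s}} W124={{q,r,s}} W134={{p,r,s}} W234={{p,q,r}}
C dims 4,6,4; δ0: rk_F5 3; δ1: rk_F5 3
Ȟ^0 = (4 − 3) − 0 = 1, so Ȟ^0 ≅ Z/5
Ȟ^1 = (6 − 3) − 3 = 0, so Ȟ^1 ≅ 0
Ȟ^2 = (4 − 0) − 3 = 1, so Ȟ^2 ≅ Z/5


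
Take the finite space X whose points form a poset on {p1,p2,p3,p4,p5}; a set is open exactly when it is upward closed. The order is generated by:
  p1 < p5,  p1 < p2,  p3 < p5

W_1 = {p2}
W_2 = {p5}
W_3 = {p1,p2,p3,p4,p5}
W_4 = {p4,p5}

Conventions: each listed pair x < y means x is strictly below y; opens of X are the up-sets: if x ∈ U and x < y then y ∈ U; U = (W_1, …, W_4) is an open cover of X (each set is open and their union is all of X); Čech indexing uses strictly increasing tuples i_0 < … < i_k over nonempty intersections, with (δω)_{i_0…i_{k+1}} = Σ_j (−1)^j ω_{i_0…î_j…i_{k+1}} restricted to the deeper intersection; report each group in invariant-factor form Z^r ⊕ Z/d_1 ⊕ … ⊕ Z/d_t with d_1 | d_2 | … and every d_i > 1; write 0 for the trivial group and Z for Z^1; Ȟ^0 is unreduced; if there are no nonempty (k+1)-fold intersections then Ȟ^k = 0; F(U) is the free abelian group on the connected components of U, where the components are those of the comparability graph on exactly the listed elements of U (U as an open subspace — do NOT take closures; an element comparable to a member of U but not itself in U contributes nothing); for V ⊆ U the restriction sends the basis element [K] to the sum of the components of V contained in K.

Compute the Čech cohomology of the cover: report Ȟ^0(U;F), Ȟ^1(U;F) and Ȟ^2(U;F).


Ȟ^0(U;F) ≅ Z^2,  Ȟ^1(U;F) ≅ 0,  Ȟ^2(U;F) ≅ 0

cover nerve:
  W13={p2} W23={p5} W24={p5} W34={p4,p5}
  W234={p5}
components per intersection:
  W1: {p2}
  W2: {p5}
  W3: {p1,p2,p3,p5} {p4}
  W4: {p4} {p5}
  W13: {p2}
  W23: {p5}
  W24: {p5}
  W34: {p4} {p5}
  W234: {p5}
C dims 6,5,1; δ0: rk 4, SNF 1^4; δ1: rk 1, SNF 1^1
Ȟ^0: (6−4)−0=2 ⇒ Z^2
Ȟ^1: (5−1)−4=0 ⇒ 0
Ȟ^2: (1−0)−1=0 ⇒ 0


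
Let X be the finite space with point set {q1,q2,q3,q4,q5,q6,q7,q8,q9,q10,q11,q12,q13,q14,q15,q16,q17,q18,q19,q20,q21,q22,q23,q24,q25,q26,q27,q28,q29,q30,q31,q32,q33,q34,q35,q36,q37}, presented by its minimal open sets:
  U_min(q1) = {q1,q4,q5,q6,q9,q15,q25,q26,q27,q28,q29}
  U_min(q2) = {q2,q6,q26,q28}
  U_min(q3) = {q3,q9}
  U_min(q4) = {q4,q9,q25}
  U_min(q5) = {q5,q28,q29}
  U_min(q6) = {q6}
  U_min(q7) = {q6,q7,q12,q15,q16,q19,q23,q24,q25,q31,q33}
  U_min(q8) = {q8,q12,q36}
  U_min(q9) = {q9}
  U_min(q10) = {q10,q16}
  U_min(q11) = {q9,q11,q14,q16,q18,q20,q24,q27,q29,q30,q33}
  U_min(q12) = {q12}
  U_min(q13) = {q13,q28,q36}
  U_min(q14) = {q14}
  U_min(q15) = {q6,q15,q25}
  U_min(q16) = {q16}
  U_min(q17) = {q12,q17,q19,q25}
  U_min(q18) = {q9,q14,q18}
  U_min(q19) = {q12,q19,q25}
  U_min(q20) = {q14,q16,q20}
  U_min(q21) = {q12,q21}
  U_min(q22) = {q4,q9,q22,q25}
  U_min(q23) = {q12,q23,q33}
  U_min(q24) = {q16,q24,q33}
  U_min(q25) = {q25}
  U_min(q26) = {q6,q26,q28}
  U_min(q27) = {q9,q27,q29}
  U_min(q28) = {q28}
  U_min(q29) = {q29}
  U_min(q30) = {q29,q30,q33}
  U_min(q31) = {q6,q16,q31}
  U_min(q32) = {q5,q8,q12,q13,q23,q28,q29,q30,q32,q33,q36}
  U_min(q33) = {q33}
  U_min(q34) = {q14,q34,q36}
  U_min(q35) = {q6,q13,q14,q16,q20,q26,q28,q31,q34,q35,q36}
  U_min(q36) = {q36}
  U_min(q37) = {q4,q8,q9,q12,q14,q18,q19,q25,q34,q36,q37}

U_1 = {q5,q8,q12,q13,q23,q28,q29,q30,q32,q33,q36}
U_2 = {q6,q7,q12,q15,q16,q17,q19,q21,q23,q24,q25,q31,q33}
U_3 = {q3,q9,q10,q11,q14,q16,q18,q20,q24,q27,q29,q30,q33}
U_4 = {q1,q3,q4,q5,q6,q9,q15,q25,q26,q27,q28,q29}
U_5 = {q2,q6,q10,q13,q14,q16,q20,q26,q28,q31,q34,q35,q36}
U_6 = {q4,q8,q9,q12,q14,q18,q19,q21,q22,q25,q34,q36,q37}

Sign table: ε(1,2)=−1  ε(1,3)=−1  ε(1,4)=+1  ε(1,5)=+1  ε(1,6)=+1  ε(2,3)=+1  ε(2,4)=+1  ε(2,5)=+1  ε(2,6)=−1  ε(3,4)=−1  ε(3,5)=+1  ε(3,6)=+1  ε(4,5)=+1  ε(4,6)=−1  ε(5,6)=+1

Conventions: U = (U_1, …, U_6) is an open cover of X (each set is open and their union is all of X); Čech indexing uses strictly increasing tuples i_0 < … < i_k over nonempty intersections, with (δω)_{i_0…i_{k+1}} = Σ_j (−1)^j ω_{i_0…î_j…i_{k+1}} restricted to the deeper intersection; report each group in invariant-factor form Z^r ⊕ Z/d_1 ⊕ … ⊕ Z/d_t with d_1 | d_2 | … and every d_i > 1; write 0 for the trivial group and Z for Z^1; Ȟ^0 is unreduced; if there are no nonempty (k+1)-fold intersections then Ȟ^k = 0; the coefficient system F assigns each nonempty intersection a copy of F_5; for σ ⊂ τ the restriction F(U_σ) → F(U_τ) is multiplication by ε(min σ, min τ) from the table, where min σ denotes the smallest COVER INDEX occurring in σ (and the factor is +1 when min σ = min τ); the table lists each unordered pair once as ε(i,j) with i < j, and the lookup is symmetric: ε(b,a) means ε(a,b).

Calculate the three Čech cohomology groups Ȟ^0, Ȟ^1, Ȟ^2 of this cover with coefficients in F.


Ȟ^0 ≅ 0, Ȟ^1 ≅ 0, Ȟ^2 ≅ Z/5

cover nerve:
  U12={q12,q23,q33} U13={q29,q30,q33} U14={q5,q28,q29} U15={q13,q28,q36} U16={q8,q12,q36} U23={q16,q24,q33} U24={q6,q15,q25} U25={q6,q16,q31} U26={q12,q19,q21,q25} U34={q3,q9,q27,q29} U35={q10,q14,q16,q20} U36={q9,q14,q18} U45={q6,q26,q28} U46={q4,q9,q25} U56={q14,q34,q36}
  U123={q33} U126={q12} U134={q29} U145={q28} U156={q36} U235={q16} U245={q6} U246={q25} U346={q9} U356={q14}
C dims 6,15,10; δ0: rk_F5 6; δ1: rk_F5 9
Ȟ^0: (6−6)−0=0 ⇒ 0
Ȟ^1: (15−9)−6=0 ⇒ 0
Ȟ^2: (10−0)−9=1 ⇒ Z/5
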